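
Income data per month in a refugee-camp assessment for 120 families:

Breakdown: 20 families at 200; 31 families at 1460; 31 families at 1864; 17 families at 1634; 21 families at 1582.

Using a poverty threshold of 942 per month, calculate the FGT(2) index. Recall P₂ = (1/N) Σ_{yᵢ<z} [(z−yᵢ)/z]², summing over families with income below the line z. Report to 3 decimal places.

Incomes under z: 20×200 (q = 20 of N = 120).
Relative gaps: (942−200)/942 = 0.7877 (×20).
Squared: 0.6204 (×20).
Sum = 12.408978; P₂ = 12.408978 / 120 = 0.103.

0.103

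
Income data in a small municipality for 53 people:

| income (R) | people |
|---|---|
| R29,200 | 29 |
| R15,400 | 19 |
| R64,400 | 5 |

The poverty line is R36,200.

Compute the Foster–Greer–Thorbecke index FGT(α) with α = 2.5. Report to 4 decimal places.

Below the line: 19×R15,400, 29×R29,200 (q = 48 of N = 53).
Shortfall ratios: (36200−15400)/36200 = 0.5746 (×19); (36200−29200)/36200 = 0.1934 (×29).
Raised to α = 2.5: 0.25026 (×19); 0.01644 (×29).
Sum = 5.231729; FGT(2.5) = 5.231729 / 53 = 0.0987.

0.0987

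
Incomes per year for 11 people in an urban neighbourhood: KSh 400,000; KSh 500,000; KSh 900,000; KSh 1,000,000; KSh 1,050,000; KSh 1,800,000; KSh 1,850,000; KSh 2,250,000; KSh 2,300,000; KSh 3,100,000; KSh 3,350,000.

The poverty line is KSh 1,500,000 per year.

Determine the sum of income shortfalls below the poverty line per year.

Below the line: KSh 400,000, KSh 500,000, KSh 900,000, KSh 1,000,000, KSh 1,050,000 (q = 5 of N = 11).
Individual gaps: 1500000−400000 = 1100000; 1500000−500000 = 1000000; 1500000−900000 = 600000; 1500000−1000000 = 500000; 1500000−1050000 = 450000.
Aggregate gap = KSh 3,650,000.

KSh 3,650,000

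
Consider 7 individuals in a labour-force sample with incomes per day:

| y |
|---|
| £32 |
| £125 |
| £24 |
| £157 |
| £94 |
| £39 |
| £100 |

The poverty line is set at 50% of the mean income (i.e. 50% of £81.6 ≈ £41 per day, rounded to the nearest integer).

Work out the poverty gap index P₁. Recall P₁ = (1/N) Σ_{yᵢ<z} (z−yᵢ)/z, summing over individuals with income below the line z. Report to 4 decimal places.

Below z: £24, £32, £39 (q = 3 of N = 7).
Normalized shortfalls: (41−24)/41 = 0.4146; (41−32)/41 = 0.2195; (41−39)/41 = 0.0488.
Σ = 0.682927. Dividing by the full population N = 7 gives P₁ = 0.0976.

0.0976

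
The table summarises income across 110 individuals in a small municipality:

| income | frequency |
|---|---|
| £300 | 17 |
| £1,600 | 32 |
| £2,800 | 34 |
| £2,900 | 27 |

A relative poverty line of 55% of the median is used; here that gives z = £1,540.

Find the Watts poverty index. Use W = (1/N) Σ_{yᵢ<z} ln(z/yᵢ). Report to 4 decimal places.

0.2528

Below the line: 17×£300 (q = 17 of N = 110).
Log shortfalls: ln(1540/300) = 1.6358 (×17).
W = 27.807839 / 110 = 0.2528.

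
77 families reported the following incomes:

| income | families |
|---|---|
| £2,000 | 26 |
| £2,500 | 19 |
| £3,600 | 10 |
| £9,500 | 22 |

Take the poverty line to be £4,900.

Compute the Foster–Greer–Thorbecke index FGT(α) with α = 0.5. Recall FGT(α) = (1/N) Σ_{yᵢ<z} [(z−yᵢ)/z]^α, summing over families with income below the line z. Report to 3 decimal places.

0.499

Below z: 26×£2,000, 19×£2,500, 10×£3,600 (q = 55 of N = 77).
Normalized shortfalls: (4900−2000)/4900 = 0.5918 (×26); (4900−2500)/4900 = 0.4898 (×19); (4900−3600)/4900 = 0.2653 (×10).
Raised to α = 0.5: 0.76931 (×26); 0.69985 (×19); 0.51508 (×10).
Sum = 38.450058; FGT(0.5) = 38.450058 / 77 = 0.499.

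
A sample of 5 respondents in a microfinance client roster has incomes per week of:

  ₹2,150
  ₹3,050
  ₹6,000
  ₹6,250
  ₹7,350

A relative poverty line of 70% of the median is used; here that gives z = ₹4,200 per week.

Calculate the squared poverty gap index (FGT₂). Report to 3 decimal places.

0.063

Poor units: ₹2,150, ₹3,050 (q = 2 of N = 5).
Normalized shortfalls: (4200−2150)/4200 = 0.4881; (4200−3050)/4200 = 0.2738.
Squared: 0.2382; 0.0750.
Sum = 0.313209; P₂ = 0.313209 / 5 = 0.063.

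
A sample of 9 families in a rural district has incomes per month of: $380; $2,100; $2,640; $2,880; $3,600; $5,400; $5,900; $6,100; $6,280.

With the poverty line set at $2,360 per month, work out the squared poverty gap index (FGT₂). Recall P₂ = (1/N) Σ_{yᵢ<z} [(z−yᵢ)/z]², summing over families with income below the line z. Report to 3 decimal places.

Incomes under z: $380, $2,100 (q = 2 of N = 9).
Normalized shortfalls: (2360−380)/2360 = 0.8390; (2360−2100)/2360 = 0.1102.
Squared: 0.7039; 0.0121.
Sum = 0.716030; P₂ = 0.716030 / 9 = 0.080.

0.080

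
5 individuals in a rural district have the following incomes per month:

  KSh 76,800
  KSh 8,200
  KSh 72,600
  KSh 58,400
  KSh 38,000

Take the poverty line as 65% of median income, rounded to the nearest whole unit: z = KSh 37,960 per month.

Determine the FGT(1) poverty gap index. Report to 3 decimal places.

0.157

Incomes under z: KSh 8,200 (q = 1 of N = 5).
Relative gaps: (37960−8200)/37960 = 0.7840.
Σ = 0.783983. Dividing by the full population N = 5 gives P₁ = 0.157.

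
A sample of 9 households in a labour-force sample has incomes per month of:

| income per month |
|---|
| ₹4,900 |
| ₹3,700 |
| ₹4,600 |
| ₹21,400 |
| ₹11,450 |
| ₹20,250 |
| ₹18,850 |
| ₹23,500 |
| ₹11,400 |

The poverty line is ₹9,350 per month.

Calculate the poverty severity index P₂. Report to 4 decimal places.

0.0944

Poor units: ₹3,700, ₹4,600, ₹4,900 (q = 3 of N = 9).
Shortfall ratios: (9350−3700)/9350 = 0.6043; (9350−4600)/9350 = 0.5080; (9350−4900)/9350 = 0.4759.
Squared: 0.3652; 0.2581; 0.2265.
Sum = 0.849753; P₂ = 0.849753 / 9 = 0.0944.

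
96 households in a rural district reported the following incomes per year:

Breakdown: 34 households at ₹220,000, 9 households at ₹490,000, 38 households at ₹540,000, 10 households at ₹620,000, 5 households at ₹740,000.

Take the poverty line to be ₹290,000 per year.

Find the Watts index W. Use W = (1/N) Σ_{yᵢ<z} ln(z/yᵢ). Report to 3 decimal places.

Below the line: 34×₹220,000 (q = 34 of N = 96).
Log gaps: ln(290000/220000) = 0.2763 (×34).
W = 9.392615 / 96 = 0.098.

0.098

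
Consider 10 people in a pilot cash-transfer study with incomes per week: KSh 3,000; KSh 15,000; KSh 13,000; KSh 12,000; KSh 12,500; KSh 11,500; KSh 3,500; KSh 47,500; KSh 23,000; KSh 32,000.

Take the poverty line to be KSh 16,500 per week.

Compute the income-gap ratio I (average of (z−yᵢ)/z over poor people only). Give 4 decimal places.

0.3896

Poor units: KSh 3,000, KSh 3,500, KSh 11,500, KSh 12,000, KSh 12,500, KSh 13,000, KSh 15,000 (q = 7 of N = 10).
Shortfall ratios (z−y)/z: 0.8182, 0.7879, 0.3030, 0.2727, 0.2424, 0.2121, 0.0909; sum = 2.727273.
I averages over the q = 7 poor units only: 2.727273 / 7 = 0.3896.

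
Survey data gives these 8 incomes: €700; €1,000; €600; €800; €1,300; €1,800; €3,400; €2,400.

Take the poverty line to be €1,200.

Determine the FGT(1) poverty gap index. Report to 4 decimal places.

0.1771

Incomes under z: €600, €700, €800, €1,000 (q = 4 of N = 8).
Relative gaps: (1200−600)/1200 = 0.5000; (1200−700)/1200 = 0.4167; (1200−800)/1200 = 0.3333; (1200−1000)/1200 = 0.1667.
Sum of shortfalls = 1.416667; P₁ averages over all N: 1.416667 / 8 = 0.1771.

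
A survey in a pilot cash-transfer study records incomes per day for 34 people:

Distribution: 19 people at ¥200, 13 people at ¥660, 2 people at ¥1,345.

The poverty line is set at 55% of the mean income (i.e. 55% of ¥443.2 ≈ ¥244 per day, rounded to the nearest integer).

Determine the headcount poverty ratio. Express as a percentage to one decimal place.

19 of the 34 people have income below ¥244.
H = 19/34 = 55.9%.

55.9%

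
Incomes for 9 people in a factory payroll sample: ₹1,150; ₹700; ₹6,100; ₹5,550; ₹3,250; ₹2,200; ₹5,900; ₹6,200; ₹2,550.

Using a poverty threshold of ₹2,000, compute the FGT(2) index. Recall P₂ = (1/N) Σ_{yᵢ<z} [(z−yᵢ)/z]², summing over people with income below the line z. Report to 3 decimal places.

0.067

Below z: ₹700, ₹1,150 (q = 2 of N = 9).
Shortfall ratios: (2000−700)/2000 = 0.6500; (2000−1150)/2000 = 0.4250.
Squared: 0.4225; 0.1806.
Sum = 0.603125; P₂ = 0.603125 / 9 = 0.067.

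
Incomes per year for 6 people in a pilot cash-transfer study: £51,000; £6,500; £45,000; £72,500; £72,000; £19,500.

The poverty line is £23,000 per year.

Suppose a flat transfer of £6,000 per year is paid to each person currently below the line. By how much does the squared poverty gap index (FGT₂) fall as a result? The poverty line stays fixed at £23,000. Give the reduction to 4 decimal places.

0.0549

Before: below the line — £6,500, £19,500; squared poverty gap index (FGT₂) = 0.089635.
After the £6,000 transfer: below the line — £12,500; squared poverty gap index (FGT₂) = 0.034735.
Reduction = 0.089635 − 0.034735 = 0.0549.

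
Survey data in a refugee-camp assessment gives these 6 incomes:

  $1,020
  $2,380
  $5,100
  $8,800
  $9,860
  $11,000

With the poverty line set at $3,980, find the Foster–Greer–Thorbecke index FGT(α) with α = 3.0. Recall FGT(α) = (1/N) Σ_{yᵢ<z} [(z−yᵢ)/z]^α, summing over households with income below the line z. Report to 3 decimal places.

Below z: $1,020, $2,380 (q = 2 of N = 6).
Normalized shortfalls: (3980−1020)/3980 = 0.7437; (3980−2380)/3980 = 0.4020.
Raised to α = 3.0: 0.41136; 0.06497.
Sum = 0.476333; FGT(3.0) = 0.476333 / 6 = 0.079.

0.079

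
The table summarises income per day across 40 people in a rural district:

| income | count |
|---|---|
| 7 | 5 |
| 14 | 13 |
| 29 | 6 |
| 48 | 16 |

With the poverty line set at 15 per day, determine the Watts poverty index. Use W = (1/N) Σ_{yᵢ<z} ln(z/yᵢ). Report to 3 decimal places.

Incomes under z: 5×7, 13×14 (q = 18 of N = 40).
Log gaps: ln(15/7) = 0.7621 (×5); ln(15/14) = 0.0690 (×13).
W = 4.707608 / 40 = 0.118.

0.118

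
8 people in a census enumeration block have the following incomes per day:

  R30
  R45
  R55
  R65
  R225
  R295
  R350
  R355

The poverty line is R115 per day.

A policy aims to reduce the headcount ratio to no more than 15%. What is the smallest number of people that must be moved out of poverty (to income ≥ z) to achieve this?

4 of the 8 people are poor, so H = 4/8 = 0.500.
A headcount ratio of at most 15% allows at most ⌊0.15 × 8⌋ = 1 poor people.
So at least 4 − 1 = 3 must be lifted.

3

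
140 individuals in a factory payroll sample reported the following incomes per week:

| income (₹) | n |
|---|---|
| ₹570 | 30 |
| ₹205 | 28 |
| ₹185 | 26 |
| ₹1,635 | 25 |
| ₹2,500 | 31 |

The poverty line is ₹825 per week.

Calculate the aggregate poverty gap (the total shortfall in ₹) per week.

Poor units: 26×₹185, 28×₹205, 30×₹570 (q = 84 of N = 140).
Individual gaps: 26×(825−185) = 16640; 28×(825−205) = 17360; 30×(825−570) = 7650.
Aggregate gap = ₹41,650.

₹41,650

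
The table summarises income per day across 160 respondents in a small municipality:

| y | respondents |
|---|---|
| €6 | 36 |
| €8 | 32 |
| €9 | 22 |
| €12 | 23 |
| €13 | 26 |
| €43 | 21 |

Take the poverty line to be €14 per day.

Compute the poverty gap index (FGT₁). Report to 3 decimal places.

Below z: 36×€6, 32×€8, 22×€9, 23×€12, 26×€13 (q = 139 of N = 160).
Normalized shortfalls: (14−6)/14 = 0.5714 (×36); (14−8)/14 = 0.4286 (×32); (14−9)/14 = 0.3571 (×22); (14−12)/14 = 0.1429 (×23); (14−13)/14 = 0.0714 (×26).
Σ = 47.285714. Dividing by the full population N = 160 gives P₁ = 0.296.

0.296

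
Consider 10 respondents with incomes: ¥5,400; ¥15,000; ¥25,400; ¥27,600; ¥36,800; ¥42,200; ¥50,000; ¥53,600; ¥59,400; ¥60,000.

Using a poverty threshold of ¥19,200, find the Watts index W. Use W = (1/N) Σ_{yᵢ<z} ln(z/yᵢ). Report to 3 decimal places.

0.152

Below z: ¥5,400, ¥15,000 (q = 2 of N = 10).
Log gaps: ln(19200/5400) = 1.2685; ln(19200/15000) = 0.2469.
W = 1.515371 / 10 = 0.152.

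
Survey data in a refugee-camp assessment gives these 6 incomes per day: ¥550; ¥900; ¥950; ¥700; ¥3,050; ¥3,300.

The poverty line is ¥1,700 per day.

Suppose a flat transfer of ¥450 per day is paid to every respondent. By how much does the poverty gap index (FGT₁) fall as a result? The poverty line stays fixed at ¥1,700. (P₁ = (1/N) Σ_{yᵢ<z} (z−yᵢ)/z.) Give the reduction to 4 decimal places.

Before: below the line — ¥550, ¥700, ¥900, ¥950; poverty gap index (FGT₁) = 0.362745.
After the ¥450 transfer: below the line — ¥1,000, ¥1,150, ¥1,350, ¥1,400; poverty gap index (FGT₁) = 0.186275.
Reduction = 0.362745 − 0.186275 = 0.1765.

0.1765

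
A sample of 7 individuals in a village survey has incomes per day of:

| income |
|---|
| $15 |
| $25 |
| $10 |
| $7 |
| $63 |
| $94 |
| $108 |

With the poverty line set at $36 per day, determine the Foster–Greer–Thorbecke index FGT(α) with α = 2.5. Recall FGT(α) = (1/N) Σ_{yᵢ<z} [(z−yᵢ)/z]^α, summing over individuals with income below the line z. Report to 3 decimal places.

Below z: $7, $10, $15, $25 (q = 4 of N = 7).
Relative gaps: (36−7)/36 = 0.8056; (36−10)/36 = 0.7222; (36−15)/36 = 0.5833; (36−25)/36 = 0.3056.
Raised to α = 2.5: 0.58242; 0.44328; 0.25989; 0.05161.
Sum = 1.337203; FGT(2.5) = 1.337203 / 7 = 0.191.

0.191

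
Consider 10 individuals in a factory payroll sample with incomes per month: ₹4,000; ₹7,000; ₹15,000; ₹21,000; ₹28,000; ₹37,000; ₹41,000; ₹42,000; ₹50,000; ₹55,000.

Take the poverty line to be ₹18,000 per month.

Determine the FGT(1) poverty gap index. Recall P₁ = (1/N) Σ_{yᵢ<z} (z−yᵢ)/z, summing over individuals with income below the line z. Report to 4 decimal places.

Below z: ₹4,000, ₹7,000, ₹15,000 (q = 3 of N = 10).
Gap ratios (z−y)/z: (18000−4000)/18000 = 0.7778; (18000−7000)/18000 = 0.6111; (18000−15000)/18000 = 0.1667.
Σ = 1.555556. Dividing by the full population N = 10 gives P₁ = 0.1556.

0.1556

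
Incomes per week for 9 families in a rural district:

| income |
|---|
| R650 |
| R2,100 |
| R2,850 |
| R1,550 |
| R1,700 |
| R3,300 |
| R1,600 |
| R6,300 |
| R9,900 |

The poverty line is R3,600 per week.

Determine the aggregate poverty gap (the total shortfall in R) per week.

R11,450

Below the line: R650, R1,550, R1,600, R1,700, R2,100, R2,850, R3,300 (q = 7 of N = 9).
Individual gaps: 3600−650 = 2950; 3600−1550 = 2050; 3600−1600 = 2000; 3600−1700 = 1900; 3600−2100 = 1500; 3600−2850 = 750; 3600−3300 = 300.
Aggregate gap = R11,450.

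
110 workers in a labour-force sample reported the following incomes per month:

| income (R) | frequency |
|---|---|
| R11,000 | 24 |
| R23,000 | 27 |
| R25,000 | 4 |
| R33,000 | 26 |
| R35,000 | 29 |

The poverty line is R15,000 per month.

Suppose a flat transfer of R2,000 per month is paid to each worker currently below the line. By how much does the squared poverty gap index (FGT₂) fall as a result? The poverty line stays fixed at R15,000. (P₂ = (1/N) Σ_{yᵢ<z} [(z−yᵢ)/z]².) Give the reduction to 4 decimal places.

Before: below the line — 24×R11,000; squared poverty gap index (FGT₂) = 0.015515.
After the R2,000 transfer: below the line — 24×R13,000; squared poverty gap index (FGT₂) = 0.003879.
Reduction = 0.015515 − 0.003879 = 0.0116.

0.0116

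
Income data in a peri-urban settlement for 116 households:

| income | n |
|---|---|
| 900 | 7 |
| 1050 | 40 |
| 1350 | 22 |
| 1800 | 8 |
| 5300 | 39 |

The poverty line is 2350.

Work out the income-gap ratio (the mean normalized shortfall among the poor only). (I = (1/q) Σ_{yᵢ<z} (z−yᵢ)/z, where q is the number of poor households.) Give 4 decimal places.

0.4894

Poor units: 7×900, 40×1050, 22×1350, 8×1800 (q = 77 of N = 116).
Shortfall ratios (z−y)/z: 0.6170 (×7), 0.5532 (×40), 0.4255 (×22), 0.2340 (×8); sum = 37.680851.
I averages over the q = 77 poor units only: 37.680851 / 77 = 0.4894.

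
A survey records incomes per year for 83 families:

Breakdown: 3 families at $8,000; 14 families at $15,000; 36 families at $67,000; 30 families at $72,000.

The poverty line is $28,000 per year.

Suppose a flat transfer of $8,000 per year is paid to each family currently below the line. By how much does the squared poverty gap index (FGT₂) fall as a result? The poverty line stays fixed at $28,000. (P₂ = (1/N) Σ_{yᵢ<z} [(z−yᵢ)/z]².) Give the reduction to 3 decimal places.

Before: below the line — 3×$8,000, 14×$15,000; squared poverty gap index (FGT₂) = 0.05480.
After the $8,000 transfer: below the line — 3×$16,000, 14×$23,000; squared poverty gap index (FGT₂) = 0.01202.
Reduction = 0.05480 − 0.01202 = 0.043.

0.043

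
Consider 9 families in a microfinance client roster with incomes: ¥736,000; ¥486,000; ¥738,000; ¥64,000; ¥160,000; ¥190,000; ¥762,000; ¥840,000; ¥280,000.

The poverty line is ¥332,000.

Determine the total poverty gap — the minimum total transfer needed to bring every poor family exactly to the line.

Poor units: ¥64,000, ¥160,000, ¥190,000, ¥280,000 (q = 4 of N = 9).
Individual gaps: 332000−64000 = 268000; 332000−160000 = 172000; 332000−190000 = 142000; 332000−280000 = 52000.
Aggregate gap = ¥634,000.

¥634,000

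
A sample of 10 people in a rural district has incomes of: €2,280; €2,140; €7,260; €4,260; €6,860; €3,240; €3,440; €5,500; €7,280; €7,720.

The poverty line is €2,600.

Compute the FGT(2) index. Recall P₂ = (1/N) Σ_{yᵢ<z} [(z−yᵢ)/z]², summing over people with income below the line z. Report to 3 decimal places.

Below z: €2,140, €2,280 (q = 2 of N = 10).
Gap ratios (z−y)/z: (2600−2140)/2600 = 0.1769; (2600−2280)/2600 = 0.1231.
Squared: 0.0313; 0.0151.
Sum = 0.046450; P₂ = 0.046450 / 10 = 0.005.

0.005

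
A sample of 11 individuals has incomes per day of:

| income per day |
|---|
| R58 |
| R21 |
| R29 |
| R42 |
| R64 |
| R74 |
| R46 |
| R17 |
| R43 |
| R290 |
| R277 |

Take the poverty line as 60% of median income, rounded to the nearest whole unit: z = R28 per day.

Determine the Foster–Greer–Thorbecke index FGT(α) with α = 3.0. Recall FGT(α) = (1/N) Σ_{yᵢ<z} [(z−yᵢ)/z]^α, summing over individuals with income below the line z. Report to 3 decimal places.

0.007

Incomes under z: R17, R21 (q = 2 of N = 11).
Shortfall ratios: (28−17)/28 = 0.3929; (28−21)/28 = 0.2500.
Raised to α = 3.0: 0.06063; 0.01562.
Sum = 0.076257; FGT(3.0) = 0.076257 / 11 = 0.007.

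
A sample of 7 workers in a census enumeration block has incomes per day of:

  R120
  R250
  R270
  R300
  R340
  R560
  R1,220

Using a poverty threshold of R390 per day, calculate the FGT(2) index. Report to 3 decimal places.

0.110

Below the line: R120, R250, R270, R300, R340 (q = 5 of N = 7).
Gap ratios (z−y)/z: (390−120)/390 = 0.6923; (390−250)/390 = 0.3590; (390−270)/390 = 0.3077; (390−300)/390 = 0.2308; (390−340)/390 = 0.1282.
Squared: 0.4793; 0.1289; 0.0947; 0.0533; 0.0164.
Sum = 0.772518; P₂ = 0.772518 / 7 = 0.110.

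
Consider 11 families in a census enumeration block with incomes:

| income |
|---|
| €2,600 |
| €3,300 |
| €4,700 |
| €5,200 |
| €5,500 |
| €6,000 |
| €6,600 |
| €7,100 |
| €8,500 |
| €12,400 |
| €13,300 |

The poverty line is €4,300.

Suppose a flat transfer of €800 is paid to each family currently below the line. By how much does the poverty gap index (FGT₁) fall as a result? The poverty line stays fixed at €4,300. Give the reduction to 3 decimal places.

0.034

Before: below the line — €2,600, €3,300; poverty gap index (FGT₁) = 0.05708.
After the €800 transfer: below the line — €3,400, €4,100; poverty gap index (FGT₁) = 0.02326.
Reduction = 0.05708 − 0.02326 = 0.034.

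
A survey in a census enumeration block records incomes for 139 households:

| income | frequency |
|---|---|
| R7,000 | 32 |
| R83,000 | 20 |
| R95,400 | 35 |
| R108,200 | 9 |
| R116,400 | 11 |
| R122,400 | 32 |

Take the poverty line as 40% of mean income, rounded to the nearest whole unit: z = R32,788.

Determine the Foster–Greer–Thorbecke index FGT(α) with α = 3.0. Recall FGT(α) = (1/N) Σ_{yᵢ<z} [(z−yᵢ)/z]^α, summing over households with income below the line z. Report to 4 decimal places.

0.1120

Below z: 32×R7,000 (q = 32 of N = 139).
Shortfall ratios: (32788−7000)/32788 = 0.7865 (×32).
Raised to α = 3.0: 0.48653 (×32).
Sum = 15.568909; FGT(3.0) = 15.568909 / 139 = 0.1120.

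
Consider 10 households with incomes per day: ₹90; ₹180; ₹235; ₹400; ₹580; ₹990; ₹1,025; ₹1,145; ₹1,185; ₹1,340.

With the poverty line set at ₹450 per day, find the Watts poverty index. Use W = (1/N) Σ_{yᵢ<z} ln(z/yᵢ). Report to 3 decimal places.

0.329

Below z: ₹90, ₹180, ₹235, ₹400 (q = 4 of N = 10).
ln(z/y) terms: ln(450/90) = 1.6094; ln(450/180) = 0.9163; ln(450/235) = 0.6497; ln(450/400) = 0.1178.
W = 3.293174 / 10 = 0.329.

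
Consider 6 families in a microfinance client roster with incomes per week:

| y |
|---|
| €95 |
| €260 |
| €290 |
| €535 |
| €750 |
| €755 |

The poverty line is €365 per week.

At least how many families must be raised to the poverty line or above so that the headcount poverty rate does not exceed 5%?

3

3 of the 6 families are poor, so H = 3/6 = 0.500.
A headcount ratio of at most 5% allows at most ⌊0.05 × 6⌋ = 0 poor families.
So at least 3 − 0 = 3 must be lifted.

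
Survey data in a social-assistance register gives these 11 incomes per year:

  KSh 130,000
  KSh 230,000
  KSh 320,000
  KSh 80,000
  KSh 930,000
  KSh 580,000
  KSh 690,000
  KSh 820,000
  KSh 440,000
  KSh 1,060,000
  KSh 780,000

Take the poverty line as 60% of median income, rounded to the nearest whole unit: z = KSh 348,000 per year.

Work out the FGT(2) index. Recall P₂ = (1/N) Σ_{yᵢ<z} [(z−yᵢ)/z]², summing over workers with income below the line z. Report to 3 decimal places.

0.101

Incomes under z: KSh 80,000, KSh 130,000, KSh 230,000, KSh 320,000 (q = 4 of N = 11).
Normalized shortfalls: (348000−80000)/348000 = 0.7701; (348000−130000)/348000 = 0.6264; (348000−230000)/348000 = 0.3391; (348000−320000)/348000 = 0.0805.
Squared: 0.5931; 0.3924; 0.1150; 0.0065.
Sum = 1.106949; P₂ = 1.106949 / 11 = 0.101.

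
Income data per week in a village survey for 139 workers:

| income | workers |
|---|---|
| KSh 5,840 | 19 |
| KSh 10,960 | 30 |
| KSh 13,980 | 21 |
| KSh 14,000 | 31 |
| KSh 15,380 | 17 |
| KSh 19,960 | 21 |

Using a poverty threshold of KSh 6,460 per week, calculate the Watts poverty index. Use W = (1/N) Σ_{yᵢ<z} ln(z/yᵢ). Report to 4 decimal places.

0.0138

Poor units: 19×KSh 5,840 (q = 19 of N = 139).
ln(z/y) terms: ln(6460/5840) = 0.1009 (×19).
W = 1.917072 / 139 = 0.0138.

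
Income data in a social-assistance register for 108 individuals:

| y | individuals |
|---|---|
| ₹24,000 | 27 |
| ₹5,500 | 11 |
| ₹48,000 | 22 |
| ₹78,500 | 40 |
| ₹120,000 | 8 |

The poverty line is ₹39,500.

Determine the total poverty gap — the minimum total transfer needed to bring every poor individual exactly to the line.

₹792,500

Poor units: 11×₹5,500, 27×₹24,000 (q = 38 of N = 108).
Individual gaps: 11×(39500−5500) = 374000; 27×(39500−24000) = 418500.
Aggregate gap = ₹792,500.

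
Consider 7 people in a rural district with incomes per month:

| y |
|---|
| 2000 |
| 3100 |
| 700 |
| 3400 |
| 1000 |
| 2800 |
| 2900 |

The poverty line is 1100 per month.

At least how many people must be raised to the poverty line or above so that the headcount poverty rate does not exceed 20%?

1

2 of the 7 people are poor, so H = 2/7 = 0.286.
A headcount ratio of at most 20% allows at most ⌊0.20 × 7⌋ = 1 poor people.
So at least 2 − 1 = 1 must be lifted.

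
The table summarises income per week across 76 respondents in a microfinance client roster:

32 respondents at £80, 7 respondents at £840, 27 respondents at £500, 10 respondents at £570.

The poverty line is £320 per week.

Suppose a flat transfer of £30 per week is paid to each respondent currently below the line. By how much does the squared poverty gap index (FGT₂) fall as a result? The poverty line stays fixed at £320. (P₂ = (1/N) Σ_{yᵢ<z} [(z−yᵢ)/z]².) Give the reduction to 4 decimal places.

Before: below the line — 32×£80; squared poverty gap index (FGT₂) = 0.236842.
After the £30 transfer: below the line — 32×£110; squared poverty gap index (FGT₂) = 0.181332.
Reduction = 0.236842 − 0.181332 = 0.0555.

0.0555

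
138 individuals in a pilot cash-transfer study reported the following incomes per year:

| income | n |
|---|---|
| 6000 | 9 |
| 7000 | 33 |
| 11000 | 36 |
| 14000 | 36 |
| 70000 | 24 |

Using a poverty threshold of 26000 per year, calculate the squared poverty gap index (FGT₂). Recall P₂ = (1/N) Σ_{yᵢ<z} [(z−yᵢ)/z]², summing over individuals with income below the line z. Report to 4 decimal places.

Incomes under z: 9×6000, 33×7000, 36×11000, 36×14000 (q = 114 of N = 138).
Normalized shortfalls: (26000−6000)/26000 = 0.7692 (×9); (26000−7000)/26000 = 0.7308 (×33); (26000−11000)/26000 = 0.5769 (×36); (26000−14000)/26000 = 0.4615 (×36).
Squared: 0.5917 (×9); 0.5340 (×33); 0.3328 (×36); 0.2130 (×36).
Sum = 42.599112; P₂ = 42.599112 / 138 = 0.3087.

0.3087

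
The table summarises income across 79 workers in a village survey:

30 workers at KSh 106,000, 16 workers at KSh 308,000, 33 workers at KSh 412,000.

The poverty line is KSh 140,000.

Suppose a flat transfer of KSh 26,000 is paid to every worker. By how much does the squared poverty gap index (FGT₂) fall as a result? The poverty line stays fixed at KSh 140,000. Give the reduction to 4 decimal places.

Before: below the line — 30×KSh 106,000; squared poverty gap index (FGT₂) = 0.022397.
After the KSh 26,000 transfer: below the line — 30×KSh 132,000; squared poverty gap index (FGT₂) = 0.001240.
Reduction = 0.022397 − 0.001240 = 0.0212.

0.0212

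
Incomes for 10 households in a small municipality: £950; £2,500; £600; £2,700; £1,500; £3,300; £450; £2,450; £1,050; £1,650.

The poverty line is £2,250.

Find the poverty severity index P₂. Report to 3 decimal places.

Below the line: £450, £600, £950, £1,050, £1,500, £1,650 (q = 6 of N = 10).
Normalized shortfalls: (2250−450)/2250 = 0.8000; (2250−600)/2250 = 0.7333; (2250−950)/2250 = 0.5778; (2250−1050)/2250 = 0.5333; (2250−1500)/2250 = 0.3333; (2250−1650)/2250 = 0.2667.
Squared: 0.6400; 0.5378; 0.3338; 0.2844; 0.1111; 0.0711.
Sum = 1.978272; P₂ = 1.978272 / 10 = 0.198.

0.198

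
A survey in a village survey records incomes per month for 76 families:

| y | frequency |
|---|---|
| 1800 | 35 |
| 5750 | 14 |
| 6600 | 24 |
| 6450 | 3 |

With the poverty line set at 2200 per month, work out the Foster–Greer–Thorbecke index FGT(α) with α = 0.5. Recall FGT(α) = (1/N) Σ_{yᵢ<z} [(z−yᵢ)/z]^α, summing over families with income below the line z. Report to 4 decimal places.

Below z: 35×1800 (q = 35 of N = 76).
Relative gaps: (2200−1800)/2200 = 0.1818 (×35).
Raised to α = 0.5: 0.42640 (×35).
Sum = 14.924050; FGT(0.5) = 14.924050 / 76 = 0.1964.

0.1964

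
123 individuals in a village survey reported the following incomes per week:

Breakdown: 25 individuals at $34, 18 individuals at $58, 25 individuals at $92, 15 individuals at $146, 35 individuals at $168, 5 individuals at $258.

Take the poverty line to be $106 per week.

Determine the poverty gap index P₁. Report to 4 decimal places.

0.2312

Poor units: 25×$34, 18×$58, 25×$92 (q = 68 of N = 123).
Normalized shortfalls: (106−34)/106 = 0.6792 (×25); (106−58)/106 = 0.4528 (×18); (106−92)/106 = 0.1321 (×25).
Σ = 28.433962. Dividing by the full population N = 123 gives P₁ = 0.2312.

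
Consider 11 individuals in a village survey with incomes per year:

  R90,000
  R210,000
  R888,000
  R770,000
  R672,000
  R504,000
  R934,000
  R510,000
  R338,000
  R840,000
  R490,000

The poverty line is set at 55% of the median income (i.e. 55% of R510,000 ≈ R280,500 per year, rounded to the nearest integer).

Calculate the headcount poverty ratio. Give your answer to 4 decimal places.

2 of the 11 individuals have income below R280,500.
H = 2/11 = 0.1818.

0.1818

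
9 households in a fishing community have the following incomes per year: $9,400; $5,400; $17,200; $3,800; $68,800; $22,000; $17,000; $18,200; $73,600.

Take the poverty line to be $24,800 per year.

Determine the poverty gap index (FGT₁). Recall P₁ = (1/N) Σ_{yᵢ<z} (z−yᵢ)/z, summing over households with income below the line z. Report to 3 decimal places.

Incomes under z: $3,800, $5,400, $9,400, $17,000, $17,200, $18,200, $22,000 (q = 7 of N = 9).
Shortfall ratios: (24800−3800)/24800 = 0.8468; (24800−5400)/24800 = 0.7823; (24800−9400)/24800 = 0.6210; (24800−17000)/24800 = 0.3145; (24800−17200)/24800 = 0.3065; (24800−18200)/24800 = 0.2661; (24800−22000)/24800 = 0.1129.
Σ = 3.250000. Dividing by the full population N = 9 gives P₁ = 0.361.

0.361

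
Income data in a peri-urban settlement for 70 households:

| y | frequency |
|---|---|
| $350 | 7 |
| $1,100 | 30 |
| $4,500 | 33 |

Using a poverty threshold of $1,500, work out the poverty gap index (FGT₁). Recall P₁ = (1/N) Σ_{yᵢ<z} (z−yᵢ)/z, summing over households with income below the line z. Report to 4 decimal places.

0.1910

Below the line: 7×$350, 30×$1,100 (q = 37 of N = 70).
Relative gaps: (1500−350)/1500 = 0.7667 (×7); (1500−1100)/1500 = 0.2667 (×30).
Sum of shortfalls = 13.366667; P₁ averages over all N: 13.366667 / 70 = 0.1910.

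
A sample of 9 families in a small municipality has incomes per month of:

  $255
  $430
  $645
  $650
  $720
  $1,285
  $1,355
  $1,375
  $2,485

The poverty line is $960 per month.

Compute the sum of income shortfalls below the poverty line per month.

$2,100

Incomes under z: $255, $430, $645, $650, $720 (q = 5 of N = 9).
Individual gaps: 960−255 = 705; 960−430 = 530; 960−645 = 315; 960−650 = 310; 960−720 = 240.
Aggregate gap = $2,100.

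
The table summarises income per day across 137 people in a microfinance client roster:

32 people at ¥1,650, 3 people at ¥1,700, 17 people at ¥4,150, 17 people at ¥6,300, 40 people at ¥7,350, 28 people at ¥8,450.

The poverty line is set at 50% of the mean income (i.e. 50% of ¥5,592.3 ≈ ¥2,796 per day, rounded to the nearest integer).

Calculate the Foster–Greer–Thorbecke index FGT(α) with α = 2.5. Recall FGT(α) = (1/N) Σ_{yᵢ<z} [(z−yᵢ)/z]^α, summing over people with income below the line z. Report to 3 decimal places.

Poor units: 32×¥1,650, 3×¥1,700 (q = 35 of N = 137).
Relative gaps: (2796−1650)/2796 = 0.4099 (×32); (2796−1700)/2796 = 0.3920 (×3).
Raised to α = 2.5: 0.10755 (×32); 0.09620 (×3).
Sum = 3.730271; FGT(2.5) = 3.730271 / 137 = 0.027.

0.027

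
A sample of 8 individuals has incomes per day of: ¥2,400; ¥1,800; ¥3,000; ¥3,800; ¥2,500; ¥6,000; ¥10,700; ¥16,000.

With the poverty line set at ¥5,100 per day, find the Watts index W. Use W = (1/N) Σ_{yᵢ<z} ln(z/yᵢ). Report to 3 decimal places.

Below z: ¥1,800, ¥2,400, ¥2,500, ¥3,000, ¥3,800 (q = 5 of N = 8).
Log shortfalls: ln(5100/1800) = 1.0415; ln(5100/2400) = 0.7538; ln(5100/2500) = 0.7129; ln(5100/3000) = 0.5306; ln(5100/3800) = 0.2942.
W = 3.333043 / 8 = 0.417.

0.417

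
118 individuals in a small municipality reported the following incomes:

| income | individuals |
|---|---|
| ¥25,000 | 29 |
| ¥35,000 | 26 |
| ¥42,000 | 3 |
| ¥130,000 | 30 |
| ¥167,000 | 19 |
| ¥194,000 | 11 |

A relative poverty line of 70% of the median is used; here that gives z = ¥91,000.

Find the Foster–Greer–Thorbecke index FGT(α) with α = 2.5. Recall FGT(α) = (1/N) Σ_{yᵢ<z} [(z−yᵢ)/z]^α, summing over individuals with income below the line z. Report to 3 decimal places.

Poor units: 29×¥25,000, 26×¥35,000, 3×¥42,000 (q = 58 of N = 118).
Shortfall ratios: (91000−25000)/91000 = 0.7253 (×29); (91000−35000)/91000 = 0.6154 (×26); (91000−42000)/91000 = 0.5385 (×3).
Raised to α = 2.5: 0.44798 (×29); 0.29708 (×26); 0.21276 (×3).
Sum = 21.353586; FGT(2.5) = 21.353586 / 118 = 0.181.

0.181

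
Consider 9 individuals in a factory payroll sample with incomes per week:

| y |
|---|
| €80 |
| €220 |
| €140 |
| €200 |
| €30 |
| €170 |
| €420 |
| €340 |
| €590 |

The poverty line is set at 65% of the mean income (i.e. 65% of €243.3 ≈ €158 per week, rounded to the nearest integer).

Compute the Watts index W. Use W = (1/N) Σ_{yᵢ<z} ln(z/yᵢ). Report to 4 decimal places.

0.2737

Poor units: €30, €80, €140 (q = 3 of N = 9).
Log gaps: ln(158/30) = 1.6614; ln(158/80) = 0.6806; ln(158/140) = 0.1210.
W = 2.462919 / 9 = 0.2737.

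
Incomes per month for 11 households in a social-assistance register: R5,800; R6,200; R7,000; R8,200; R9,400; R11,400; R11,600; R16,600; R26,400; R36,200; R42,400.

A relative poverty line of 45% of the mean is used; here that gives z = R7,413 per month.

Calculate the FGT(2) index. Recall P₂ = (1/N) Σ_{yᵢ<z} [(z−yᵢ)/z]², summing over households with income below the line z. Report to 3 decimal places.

0.007

Below z: R5,800, R6,200, R7,000 (q = 3 of N = 11).
Normalized shortfalls: (7413−5800)/7413 = 0.2176; (7413−6200)/7413 = 0.1636; (7413−7000)/7413 = 0.0557.
Squared: 0.0473; 0.0268; 0.0031.
Sum = 0.077225; P₂ = 0.077225 / 11 = 0.007.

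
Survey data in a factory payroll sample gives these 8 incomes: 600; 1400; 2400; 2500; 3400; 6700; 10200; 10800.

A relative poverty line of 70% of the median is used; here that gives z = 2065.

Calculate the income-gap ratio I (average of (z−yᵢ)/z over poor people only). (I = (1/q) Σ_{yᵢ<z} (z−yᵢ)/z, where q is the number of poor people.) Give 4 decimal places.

Below z: 600, 1400 (q = 2 of N = 8).
Shortfall ratios (z−y)/z: 0.7094, 0.3220; sum = 1.031477.
I averages over the q = 2 poor units only: 1.031477 / 2 = 0.5157.

0.5157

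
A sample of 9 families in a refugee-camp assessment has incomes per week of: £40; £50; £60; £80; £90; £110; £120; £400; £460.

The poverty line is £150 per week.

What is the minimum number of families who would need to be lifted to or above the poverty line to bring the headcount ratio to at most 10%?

7

7 of the 9 families are poor, so H = 7/9 = 0.778.
A headcount ratio of at most 10% allows at most ⌊0.10 × 9⌋ = 0 poor families.
So at least 7 − 0 = 7 must be lifted.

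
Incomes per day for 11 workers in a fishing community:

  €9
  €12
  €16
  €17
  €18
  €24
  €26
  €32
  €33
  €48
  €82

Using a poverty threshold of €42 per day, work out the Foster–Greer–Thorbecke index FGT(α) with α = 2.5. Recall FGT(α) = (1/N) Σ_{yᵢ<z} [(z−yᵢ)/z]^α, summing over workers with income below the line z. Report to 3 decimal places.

0.187

Below the line: €9, €12, €16, €17, €18, €24, €26, €32, €33 (q = 9 of N = 11).
Gap ratios (z−y)/z: (42−9)/42 = 0.7857; (42−12)/42 = 0.7143; (42−16)/42 = 0.6190; (42−17)/42 = 0.5952; (42−18)/42 = 0.5714; (42−24)/42 = 0.4286; (42−26)/42 = 0.3810; (42−32)/42 = 0.2381; (42−33)/42 = 0.2143.
Raised to α = 2.5: 0.54722; 0.43120; 0.30152; 0.27335; 0.24683; 0.12024; 0.08957; 0.02766; 0.02126.
Sum = 2.058858; FGT(2.5) = 2.058858 / 11 = 0.187.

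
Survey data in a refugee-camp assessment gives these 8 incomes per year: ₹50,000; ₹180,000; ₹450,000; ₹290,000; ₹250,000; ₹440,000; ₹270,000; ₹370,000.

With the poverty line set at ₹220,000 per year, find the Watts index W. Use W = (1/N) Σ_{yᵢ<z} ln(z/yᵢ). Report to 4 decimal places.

0.2103

Incomes under z: ₹50,000, ₹180,000 (q = 2 of N = 8).
Log shortfalls: ln(220000/50000) = 1.4816; ln(220000/180000) = 0.2007.
W = 1.682275 / 8 = 0.2103.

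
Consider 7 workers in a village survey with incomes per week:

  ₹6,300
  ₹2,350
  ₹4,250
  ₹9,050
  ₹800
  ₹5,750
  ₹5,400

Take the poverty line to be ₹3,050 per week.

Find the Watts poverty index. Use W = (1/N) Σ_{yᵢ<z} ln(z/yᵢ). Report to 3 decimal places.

Poor units: ₹800, ₹2,350 (q = 2 of N = 7).
ln(z/y) terms: ln(3050/800) = 1.3383; ln(3050/2350) = 0.2607.
W = 1.599011 / 7 = 0.228.

0.228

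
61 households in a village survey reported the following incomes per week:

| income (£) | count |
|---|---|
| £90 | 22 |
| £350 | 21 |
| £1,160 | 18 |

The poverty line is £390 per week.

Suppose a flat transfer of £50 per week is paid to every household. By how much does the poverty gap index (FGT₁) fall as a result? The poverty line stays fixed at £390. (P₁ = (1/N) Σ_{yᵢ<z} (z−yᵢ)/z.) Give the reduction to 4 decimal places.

Before: below the line — 22×£90, 21×£350; poverty gap index (FGT₁) = 0.312736.
After the £50 transfer: below the line — 22×£140; poverty gap index (FGT₁) = 0.231190.
Reduction = 0.312736 − 0.231190 = 0.0815.

0.0815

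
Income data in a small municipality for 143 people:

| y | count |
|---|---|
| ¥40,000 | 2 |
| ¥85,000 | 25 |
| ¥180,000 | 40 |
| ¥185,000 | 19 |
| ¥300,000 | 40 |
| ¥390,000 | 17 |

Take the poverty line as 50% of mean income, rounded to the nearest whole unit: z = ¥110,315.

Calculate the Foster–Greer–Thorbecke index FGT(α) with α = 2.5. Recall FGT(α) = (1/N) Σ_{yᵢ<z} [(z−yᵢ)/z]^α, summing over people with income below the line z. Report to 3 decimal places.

0.009

Below the line: 2×¥40,000, 25×¥85,000 (q = 27 of N = 143).
Gap ratios (z−y)/z: (110315−40000)/110315 = 0.6374 (×2); (110315−85000)/110315 = 0.2295 (×25).
Raised to α = 2.5: 0.32436 (×2); 0.02523 (×25).
Sum = 1.279394; FGT(2.5) = 1.279394 / 143 = 0.009.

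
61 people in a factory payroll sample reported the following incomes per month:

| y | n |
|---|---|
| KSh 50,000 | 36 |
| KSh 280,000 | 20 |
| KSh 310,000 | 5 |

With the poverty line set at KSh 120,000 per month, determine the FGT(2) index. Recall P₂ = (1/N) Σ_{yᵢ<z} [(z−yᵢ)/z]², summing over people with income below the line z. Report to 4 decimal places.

0.2008

Incomes under z: 36×KSh 50,000 (q = 36 of N = 61).
Relative gaps: (120000−50000)/120000 = 0.5833 (×36).
Squared: 0.3403 (×36).
Sum = 12.250000; P₂ = 12.250000 / 61 = 0.2008.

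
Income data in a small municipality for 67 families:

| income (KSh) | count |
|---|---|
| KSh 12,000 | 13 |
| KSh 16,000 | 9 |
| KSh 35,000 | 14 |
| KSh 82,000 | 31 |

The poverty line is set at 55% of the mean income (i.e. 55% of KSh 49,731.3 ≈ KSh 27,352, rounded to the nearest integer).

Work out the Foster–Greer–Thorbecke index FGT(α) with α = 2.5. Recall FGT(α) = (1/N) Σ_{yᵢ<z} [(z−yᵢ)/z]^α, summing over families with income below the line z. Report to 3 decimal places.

0.061

Below the line: 13×KSh 12,000, 9×KSh 16,000 (q = 22 of N = 67).
Gap ratios (z−y)/z: (27352−12000)/27352 = 0.5613 (×13); (27352−16000)/27352 = 0.4150 (×9).
Raised to α = 2.5: 0.23602 (×13); 0.11097 (×9).
Sum = 4.066932; FGT(2.5) = 4.066932 / 67 = 0.061.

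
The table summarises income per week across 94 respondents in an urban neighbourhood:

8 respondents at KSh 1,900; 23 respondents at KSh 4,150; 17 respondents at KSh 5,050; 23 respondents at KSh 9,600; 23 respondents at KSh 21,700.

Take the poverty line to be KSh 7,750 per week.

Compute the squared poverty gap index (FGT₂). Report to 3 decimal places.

0.123

Poor units: 8×KSh 1,900, 23×KSh 4,150, 17×KSh 5,050 (q = 48 of N = 94).
Shortfall ratios: (7750−1900)/7750 = 0.7548 (×8); (7750−4150)/7750 = 0.4645 (×23); (7750−5050)/7750 = 0.3484 (×17).
Squared: 0.5698 (×8); 0.2158 (×23); 0.1214 (×17).
Sum = 11.584433; P₂ = 11.584433 / 94 = 0.123.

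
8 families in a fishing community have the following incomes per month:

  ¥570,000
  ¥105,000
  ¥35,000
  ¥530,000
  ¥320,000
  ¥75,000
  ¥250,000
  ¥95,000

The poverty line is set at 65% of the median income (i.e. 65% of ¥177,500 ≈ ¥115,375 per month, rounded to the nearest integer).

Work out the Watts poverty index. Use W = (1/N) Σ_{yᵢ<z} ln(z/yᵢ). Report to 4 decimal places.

0.2390

Below z: ¥35,000, ¥75,000, ¥95,000, ¥105,000 (q = 4 of N = 8).
Log shortfalls: ln(115375/35000) = 1.1928; ln(115375/75000) = 0.4307; ln(115375/95000) = 0.1943; ln(115375/105000) = 0.0942.
W = 1.912077 / 8 = 0.2390.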